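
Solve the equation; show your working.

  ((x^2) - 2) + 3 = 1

Step 1. [((x^2) - 2) + 3 = 1] peel the +3: subtract 3 from each side, so sub: (x^2) - 2 = -2.
Step 2. [(x^2) - 2 = -2] peel the -2: add 2 from each side. So sub: x^2 = 0.
Step 3. [x^2 = 0] LHS squared, RHS 0 ≥ 0: apply √ (±). So sqrt: x = 0.

Answer: x ∈ {0}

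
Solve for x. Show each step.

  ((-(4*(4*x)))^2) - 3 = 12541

Step 1. [((-(4*(4*x)))^2) - 3 = 12541] 3 comes off first (add 3). So sub: (-(4*(4*x)))^2 = 12544.
Step 2. [(-(4*(4*x)))^2 = 12544] √ both sides: 12544 ≥ 0 gives two branches, so sqrt: -(4*(4*x)) = 112 or -112.
Step 3. [-(4*(4*x)) = 112 or -112] leading − — multiply by −1. So neg: 4*(4*x) = -112 or 112.
Step 4. [4*(4*x) = -112 or 112] 4 out front; divide by 4, so div: 4*x = -28 or 28.
Step 5. [4*x = -28 or 28] 4·(inner) — divide through by 4, so div: x = -7 or 7.

Answer: x ∈ {-7, 7}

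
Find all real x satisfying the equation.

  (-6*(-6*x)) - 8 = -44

Step 1. [(-6*(-6*x)) - 8 = -44] -8 is outermost — add 8 both sides. So sub: -6*(-6*x) = -36.
Step 2. [-6*(-6*x) = -36] LHS = -6·(…); ÷-6 both sides. So div: -6*x = 6.
Step 3. [-6*x = 6] leading coefficient -6: divide by -6, so div: x = -1.

Answer: x ∈ {-1}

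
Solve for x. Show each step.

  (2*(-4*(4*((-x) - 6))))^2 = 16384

Step 1. [(2*(-4*(4*((-x) - 6))))^2 = 16384] 16384 ≥ 0, LHS is (·)² — take ±√ ⇒ sqrt: 2*(-4*(4*((-x) - 6))) = 128 or -128.
Step 2. [2*(-4*(4*((-x) - 6))) = 128 or -128] 2 out front; divide by 2, so div: -4*(4*((-x) - 6)) = 64 or -64.
Step 3. [-4*(4*((-x) - 6)) = 64 or -64] LHS = -4·(…); ÷-4 both sides, so div: 4*((-x) - 6) = -16 or 16.
Step 4. [4*((-x) - 6) = -16 or 16] leading coefficient 4: divide by 4, so div: (-x) - 6 = -4 or 4.
Step 5. [(-x) - 6 = -4 or 4] peel the -6: add 6 from each side. So sub: -x = 2 or 10.
Step 6. [-x = 2 or 10] leading − — multiply by −1, so neg: x = -2 or -10.

Answer: x ∈ {-10, -2}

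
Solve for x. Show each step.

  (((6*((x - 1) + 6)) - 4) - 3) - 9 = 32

Step 1. [(((6*((x - 1) + 6)) - 4) - 3) - 9 = 32] 9 comes off first (add 9), so sub: ((6*((x - 1) + 6)) - 4) - 3 = 41.
Step 2. [((6*((x - 1) + 6)) - 4) - 3 = 41] the outer -3 inverts by adding 3 ⇒ sub: (6*((x - 1) + 6)) - 4 = 44.
Step 3. [(6*((x - 1) + 6)) - 4 = 44] the outer -4 inverts by adding 4, so sub: 6*((x - 1) + 6) = 48.
Step 4. [6*((x - 1) + 6) = 48] LHS = 6·(…); ÷6 both sides. So div: (x - 1) + 6 = 8.
Step 5. [(x - 1) + 6 = 8] subtract 6: x sits inside (… + 6), so sub: x - 1 = 2.
Step 6. [x - 1 = 2] peel the -1: add 1 from each side ⇒ sub: x = 3.

Answer: x ∈ {3}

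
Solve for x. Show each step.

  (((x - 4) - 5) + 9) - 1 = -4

Step 1. [(((x - 4) - 5) + 9) - 1 = -4] 1 comes off first (add 1), so sub: ((x - 4) - 5) + 9 = -3.
Step 2. [((x - 4) - 5) + 9 = -3] subtract 9: x sits inside (… + 9) ⇒ sub: (x - 4) - 5 = -12.
Step 3. [(x - 4) - 5 = -12] -5 is outermost — add 5 both sides ⇒ sub: x - 4 = -7.
Step 4. [x - 4 = -7] add 4: x sits inside (… - 4). So sub: x = -3.

Answer: x ∈ {-3}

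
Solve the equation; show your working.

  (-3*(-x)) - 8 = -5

Step 1. [(-3*(-x)) - 8 = -5] the outer -8 inverts by adding 8 ⇒ sub: -3*(-x) = 3.
Step 2. [-3*(-x) = 3] leading coefficient -3: divide by -3 ⇒ div: -x = -1.
Step 3. [-x = -1] flip signs both sides, so neg: x = 1.

Answer: x ∈ {1}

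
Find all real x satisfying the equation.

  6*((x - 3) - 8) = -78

Step 1. [6*((x - 3) - 8) = -78] leading coefficient 6: divide by 6 ⇒ div: (x - 3) - 8 = -13.
Step 2. [(x - 3) - 8 = -13] peel the -8: add 8 from each side, so sub: x - 3 = -5.
Step 3. [x - 3 = -5] -3 is outermost — add 3 both sides ⇒ sub: x = -2.

Answer: x ∈ {-2}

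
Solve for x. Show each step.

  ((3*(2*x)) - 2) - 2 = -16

Step 1. [((3*(2*x)) - 2) - 2 = -16] add 2: x sits inside (… - 2). So sub: (3*(2*x)) - 2 = -14.
Step 2. [(3*(2*x)) - 2 = -14] 2 comes off first (add 2) ⇒ sub: 3*(2*x) = -12.
Step 3. [3*(2*x) = -12] leading coefficient 3: divide by 3 ⇒ div: 2*x = -4.
Step 4. [2*x = -4] 2 out front; divide by 2, so div: x = -2.

Answer: x ∈ {-2}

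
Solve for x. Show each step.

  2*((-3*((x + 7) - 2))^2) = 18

Step 1. [2*((-3*((x + 7) - 2))^2) = 18] divide by the outer 2. So div: (-3*((x + 7) - 2))^2 = 9.
Step 2. [(-3*((x + 7) - 2))^2 = 9] 9 ≥ 0, LHS is (·)² — take ±√, so sqrt: -3*((x + 7) - 2) = 3 or -3.
Step 3. [-3*((x + 7) - 2) = 3 or -3] -3·(inner) — divide through by -3. So div: (x + 7) - 2 = -1 or 1.
Step 4. [(x + 7) - 2 = -1 or 1] peel the -2: add 2 from each side, so sub: x + 7 = 1 or 3.
Step 5. [x + 7 = 1 or 3] peel the +7: subtract 7 from each side, so sub: x = -6 or -4.

Answer: x ∈ {-6, -4}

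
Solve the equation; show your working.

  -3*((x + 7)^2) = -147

Step 1. [-3*((x + 7)^2) = -147] -3·(inner) — divide through by -3 ⇒ div: (x + 7)^2 = 49.
Step 2. [(x + 7)^2 = 49] 49 ≥ 0, LHS is (·)² — take ±√, so sqrt: x + 7 = 7 or -7.
Step 3. [x + 7 = 7 or -7] +7 is outermost — subtract 7 both sides ⇒ sub: x = 0 or -14.

Answer: x ∈ {-14, 0}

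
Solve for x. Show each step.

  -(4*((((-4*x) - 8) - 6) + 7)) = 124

Step 1. [-(4*((((-4*x) - 8) - 6) + 7)) = 124] flip signs both sides ⇒ neg: 4*((((-4*x) - 8) - 6) + 7) = -124.
Step 2. [4*((((-4*x) - 8) - 6) + 7) = -124] leading coefficient 4: divide by 4, so div: (((-4*x) - 8) - 6) + 7 = -31.
Step 3. [(((-4*x) - 8) - 6) + 7 = -31] 7 comes off first (subtract 7) ⇒ sub: ((-4*x) - 8) - 6 = -38.
Step 4. [((-4*x) - 8) - 6 = -38] the outer -6 inverts by adding 6 ⇒ sub: (-4*x) - 8 = -32.
Step 5. [(-4*x) - 8 = -32] add 8: x sits inside (… - 8) ⇒ sub: -4*x = -24.
Step 6. [-4*x = -24] LHS = -4·(…); ÷-4 both sides. So div: x = 6.

Answer: x ∈ {6}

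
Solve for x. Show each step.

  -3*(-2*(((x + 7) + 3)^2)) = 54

Step 1. [-3*(-2*(((x + 7) + 3)^2)) = 54] LHS = -3·(…); ÷-3 both sides, so div: -2*(((x + 7) + 3)^2) = -18.
Step 2. [-2*(((x + 7) + 3)^2) = -18] LHS = -2·(…); ÷-2 both sides. So div: ((x + 7) + 3)^2 = 9.
Step 3. [((x + 7) + 3)^2 = 9] 9 ≥ 0, LHS is (·)² — take ±√. So sqrt: (x + 7) + 3 = 3 or -3.
Step 4. [(x + 7) + 3 = 3 or -3] subtract 3: x sits inside (… + 3). So sub: x + 7 = 0 or -6.
Step 5. [x + 7 = 0 or -6] +7 is outermost — subtract 7 both sides. So sub: x = -7 or -13.

Answer: x ∈ {-13, -7}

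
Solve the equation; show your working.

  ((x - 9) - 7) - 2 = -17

Step 1. [((x - 9) - 7) - 2 = -17] add 2: x sits inside (… - 2). So sub: (x - 9) - 7 = -15.
Step 2. [(x - 9) - 7 = -15] 7 comes off first (add 7) ⇒ sub: x - 9 = -8.
Step 3. [x - 9 = -8] the outer -9 inverts by adding 9. So sub: x = 1.

Answer: x ∈ {1}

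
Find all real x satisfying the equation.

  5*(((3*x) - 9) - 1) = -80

Step 1. [5*(((3*x) - 9) - 1) = -80] 5 out front; divide by 5. So div: ((3*x) - 9) - 1 = -16.
Step 2. [((3*x) - 9) - 1 = -16] -1 is outermost — add 1 both sides ⇒ sub: (3*x) - 9 = -15.
Step 3. [(3*x) - 9 = -15] add 9: x sits inside (… - 9), so sub: 3*x = -6.
Step 4. [3*x = -6] leading coefficient 3: divide by 3 ⇒ div: x = -2.

Answer: x ∈ {-2}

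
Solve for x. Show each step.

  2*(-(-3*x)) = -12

Step 1. [2*(-(-3*x)) = -12] leading coefficient 2: divide by 2, so div: -(-3*x) = -6.
Step 2. [-(-3*x) = -6] flip signs both sides. So neg: -3*x = 6.
Step 3. [-3*x = 6] divide by the outer -3, so div: x = -2.

Answer: x ∈ {-2}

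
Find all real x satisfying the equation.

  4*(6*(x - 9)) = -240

Step 1. [4*(6*(x - 9)) = -240] 4 out front; divide by 4. So div: 6*(x - 9) = -60.
Step 2. [6*(x - 9) = -60] leading coefficient 6: divide by 6. So div: x - 9 = -10.
Step 3. [x - 9 = -10] peel the -9: add 9 from each side. So sub: x = -1.

Answer: x ∈ {-1}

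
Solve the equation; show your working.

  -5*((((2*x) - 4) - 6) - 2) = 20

Step 1. [-5*((((2*x) - 4) - 6) - 2) = 20] divide by the outer -5. So div: (((2*x) - 4) - 6) - 2 = -4.
Step 2. [(((2*x) - 4) - 6) - 2 = -4] the outer -2 inverts by adding 2. So sub: ((2*x) - 4) - 6 = -2.
Step 3. [((2*x) - 4) - 6 = -2] -6 is outermost — add 6 both sides ⇒ sub: (2*x) - 4 = 4.
Step 4. [(2*x) - 4 = 4] -4 is outermost — add 4 both sides, so sub: 2*x = 8.
Step 5. [2*x = 8] LHS = 2·(…); ÷2 both sides, so div: x = 4.

Answer: x ∈ {4}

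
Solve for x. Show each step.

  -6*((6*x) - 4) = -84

Step 1. [-6*((6*x) - 4) = -84] -6·(inner) — divide through by -6. So div: (6*x) - 4 = 14.
Step 2. [(6*x) - 4 = 14] -4 is outermost — add 4 both sides, so sub: 6*x = 18.
Step 3. [6*x = 18] 6 out front; divide by 6 ⇒ div: x = 3.

Answer: x ∈ {3}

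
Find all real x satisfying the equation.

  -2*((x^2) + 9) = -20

Step 1. [-2*((x^2) + 9) = -20] LHS = -2·(…); ÷-2 both sides ⇒ div: (x^2) + 9 = 10.
Step 2. [(x^2) + 9 = 10] the outer +9 inverts by subtracting 9 ⇒ sub: x^2 = 1.
Step 3. [x^2 = 1] √ both sides: 1 ≥ 0 gives two branches ⇒ sqrt: x = 1 or -1.

Answer: x ∈ {-1, 1}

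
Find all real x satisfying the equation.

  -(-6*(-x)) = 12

Step 1. [-(-6*(-x)) = 12] flip signs both sides ⇒ neg: -6*(-x) = -12.
Step 2. [-6*(-x) = -12] divide by the outer -6 ⇒ div: -x = 2.
Step 3. [-x = 2] LHS negated; negate both sides ⇒ neg: x = -2.

Answer: x ∈ {-2}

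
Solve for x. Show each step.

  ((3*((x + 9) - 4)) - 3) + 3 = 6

Step 1. [((3*((x + 9) - 4)) - 3) + 3 = 6] peel the +3: subtract 3 from each side. So sub: (3*((x + 9) - 4)) - 3 = 3.
Step 2. [(3*((x + 9) - 4)) - 3 = 3] -3 is outermost — add 3 both sides, so sub: 3*((x + 9) - 4) = 6.
Step 3. [3*((x + 9) - 4) = 6] divide by the outer 3 ⇒ div: (x + 9) - 4 = 2.
Step 4. [(x + 9) - 4 = 2] peel the -4: add 4 from each side ⇒ sub: x + 9 = 6.
Step 5. [x + 9 = 6] the outer +9 inverts by subtracting 9. So sub: x = -3.

Answer: x ∈ {-3}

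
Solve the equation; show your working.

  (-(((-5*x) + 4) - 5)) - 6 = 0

Step 1. [(-(((-5*x) + 4) - 5)) - 6 = 0] -6 is outermost — add 6 both sides ⇒ sub: -(((-5*x) + 4) - 5) = 6.
Step 2. [-(((-5*x) + 4) - 5) = 6] leading − — multiply by −1. So neg: ((-5*x) + 4) - 5 = -6.
Step 3. [((-5*x) + 4) - 5 = -6] 5 comes off first (add 5) ⇒ sub: (-5*x) + 4 = -1.
Step 4. [(-5*x) + 4 = -1] peel the +4: subtract 4 from each side ⇒ sub: -5*x = -5.
Step 5. [-5*x = -5] -5·(inner) — divide through by -5 ⇒ div: x = 1.

Answer: x ∈ {1}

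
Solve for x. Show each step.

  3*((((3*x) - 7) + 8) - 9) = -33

Step 1. [3*((((3*x) - 7) + 8) - 9) = -33] leading coefficient 3: divide by 3, so div: (((3*x) - 7) + 8) - 9 = -11.
Step 2. [(((3*x) - 7) + 8) - 9 = -11] 9 comes off first (add 9) ⇒ sub: ((3*x) - 7) + 8 = -2.
Step 3. [((3*x) - 7) + 8 = -2] 8 comes off first (subtract 8) ⇒ sub: (3*x) - 7 = -10.
Step 4. [(3*x) - 7 = -10] -7 is outermost — add 7 both sides. So sub: 3*x = -3.
Step 5. [3*x = -3] 3·(inner) — divide through by 3, so div: x = -1.

Answer: x ∈ {-1}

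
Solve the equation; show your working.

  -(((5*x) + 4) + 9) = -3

Step 1. [-(((5*x) + 4) + 9) = -3] leading − — multiply by −1. So neg: ((5*x) + 4) + 9 = 3.
Step 2. [((5*x) + 4) + 9 = 3] +9 is outermost — subtract 9 both sides, so sub: (5*x) + 4 = -6.
Step 3. [(5*x) + 4 = -6] the outer +4 inverts by subtracting 4 ⇒ sub: 5*x = -10.
Step 4. [5*x = -10] 5·(inner) — divide through by 5 ⇒ div: x = -2.

Answer: x ∈ {-2}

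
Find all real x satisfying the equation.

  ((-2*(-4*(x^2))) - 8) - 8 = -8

Step 1. [((-2*(-4*(x^2))) - 8) - 8 = -8] the outer -8 inverts by adding 8. So sub: (-2*(-4*(x^2))) - 8 = 0.
Step 2. [(-2*(-4*(x^2))) - 8 = 0] peel the -8: add 8 from each side ⇒ sub: -2*(-4*(x^2)) = 8.
Step 3. [-2*(-4*(x^2)) = 8] -2 out front; divide by -2. So div: -4*(x^2) = -4.
Step 4. [-4*(x^2) = -4] LHS = -4·(…); ÷-4 both sides, so div: x^2 = 1.
Step 5. [x^2 = 1] √ both sides: 1 ≥ 0 gives two branches ⇒ sqrt: x = 1 or -1.

Answer: x ∈ {-1, 1}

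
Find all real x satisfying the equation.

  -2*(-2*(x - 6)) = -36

Step 1. [-2*(-2*(x - 6)) = -36] LHS = -2·(…); ÷-2 both sides. So div: -2*(x - 6) = 18.
Step 2. [-2*(x - 6) = 18] leading coefficient -2: divide by -2. So div: x - 6 = -9.
Step 3. [x - 6 = -9] the outer -6 inverts by adding 6, so sub: x = -3.

Answer: x ∈ {-3}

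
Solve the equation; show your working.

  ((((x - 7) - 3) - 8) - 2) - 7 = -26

Step 1. [((((x - 7) - 3) - 8) - 2) - 7 = -26] the outer -7 inverts by adding 7 ⇒ sub: (((x - 7) - 3) - 8) - 2 = -19.
Step 2. [(((x - 7) - 3) - 8) - 2 = -19] -2 is outermost — add 2 both sides ⇒ sub: ((x - 7) - 3) - 8 = -17.
Step 3. [((x - 7) - 3) - 8 = -17] the outer -8 inverts by adding 8. So sub: (x - 7) - 3 = -9.
Step 4. [(x - 7) - 3 = -9] peel the -3: add 3 from each side, so sub: x - 7 = -6.
Step 5. [x - 7 = -6] add 7: x sits inside (… - 7) ⇒ sub: x = 1.

Answer: x ∈ {1}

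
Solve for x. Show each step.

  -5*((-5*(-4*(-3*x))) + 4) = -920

Step 1. [-5*((-5*(-4*(-3*x))) + 4) = -920] leading coefficient -5: divide by -5, so div: (-5*(-4*(-3*x))) + 4 = 184.
Step 2. [(-5*(-4*(-3*x))) + 4 = 184] +4 is outermost — subtract 4 both sides, so sub: -5*(-4*(-3*x)) = 180.
Step 3. [-5*(-4*(-3*x)) = 180] LHS = -5·(…); ÷-5 both sides. So div: -4*(-3*x) = -36.
Step 4. [-4*(-3*x) = -36] leading coefficient -4: divide by -4. So div: -3*x = 9.
Step 5. [-3*x = 9] LHS = -3·(…); ÷-3 both sides. So div: x = -3.

Answer: x ∈ {-3}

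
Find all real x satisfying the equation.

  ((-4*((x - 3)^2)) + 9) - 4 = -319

Step 1. [((-4*((x - 3)^2)) + 9) - 4 = -319] add 4: x sits inside (… - 4) ⇒ sub: (-4*((x - 3)^2)) + 9 = -315.
Step 2. [(-4*((x - 3)^2)) + 9 = -315] 9 comes off first (subtract 9). So sub: -4*((x - 3)^2) = -324.
Step 3. [-4*((x - 3)^2) = -324] -4·(inner) — divide through by -4, so div: (x - 3)^2 = 81.
Step 4. [(x - 3)^2 = 81] LHS squared, RHS 81 ≥ 0: apply √ (±). So sqrt: x - 3 = 9 or -9.
Step 5. [x - 3 = 9 or -9] -3 is outermost — add 3 both sides ⇒ sub: x = 12 or -6.

Answer: x ∈ {-6, 12}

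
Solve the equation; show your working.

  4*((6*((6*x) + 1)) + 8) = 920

Step 1. [4*((6*((6*x) + 1)) + 8) = 920] 4 out front; divide by 4 ⇒ div: (6*((6*x) + 1)) + 8 = 230.
Step 2. [(6*((6*x) + 1)) + 8 = 230] +8 is outermost — subtract 8 both sides, so sub: 6*((6*x) + 1) = 222.
Step 3. [6*((6*x) + 1) = 222] leading coefficient 6: divide by 6, so div: (6*x) + 1 = 37.
Step 4. [(6*x) + 1 = 37] subtract 1: x sits inside (… + 1). So sub: 6*x = 36.
Step 5. [6*x = 36] leading coefficient 6: divide by 6, so div: x = 6.

Answer: x ∈ {6}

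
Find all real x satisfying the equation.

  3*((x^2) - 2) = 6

Step 1. [3*((x^2) - 2) = 6] divide by the outer 3 ⇒ div: (x^2) - 2 = 2.
Step 2. [(x^2) - 2 = 2] 2 comes off first (add 2). So sub: x^2 = 4.
Step 3. [x^2 = 4] √ both sides: 4 ≥ 0 gives two branches, so sqrt: x = 2 or -2.

Answer: x ∈ {-2, 2}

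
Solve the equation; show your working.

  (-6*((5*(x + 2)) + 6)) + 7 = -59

Step 1. [(-6*((5*(x + 2)) + 6)) + 7 = -59] the outer +7 inverts by subtracting 7 ⇒ sub: -6*((5*(x + 2)) + 6) = -66.
Step 2. [-6*((5*(x + 2)) + 6) = -66] LHS = -6·(…); ÷-6 both sides. So div: (5*(x + 2)) + 6 = 11.
Step 3. [(5*(x + 2)) + 6 = 11] 6 comes off first (subtract 6) ⇒ sub: 5*(x + 2) = 5.
Step 4. [5*(x + 2) = 5] LHS = 5·(…); ÷5 both sides ⇒ div: x + 2 = 1.
Step 5. [x + 2 = 1] +2 is outermost — subtract 2 both sides. So sub: x = -1.

Answer: x ∈ {-1}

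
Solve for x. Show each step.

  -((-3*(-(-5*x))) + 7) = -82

Step 1. [-((-3*(-(-5*x))) + 7) = -82] leading − — multiply by −1 ⇒ neg: (-3*(-(-5*x))) + 7 = 82.
Step 2. [(-3*(-(-5*x))) + 7 = 82] the outer +7 inverts by subtracting 7, so sub: -3*(-(-5*x)) = 75.
Step 3. [-3*(-(-5*x)) = 75] leading coefficient -3: divide by -3 ⇒ div: -(-5*x) = -25.
Step 4. [-(-5*x) = -25] LHS negated; negate both sides ⇒ neg: -5*x = 25.
Step 5. [-5*x = 25] divide by the outer -5. So div: x = -5.

Answer: x ∈ {-5}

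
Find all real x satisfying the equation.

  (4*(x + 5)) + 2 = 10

Step 1. [(4*(x + 5)) + 2 = 10] 2 comes off first (subtract 2). So sub: 4*(x + 5) = 8.
Step 2. [4*(x + 5) = 8] 4 out front; divide by 4. So div: x + 5 = 2.
Step 3. [x + 5 = 2] subtract 5: x sits inside (… + 5), so sub: x = -3.

Answer: x ∈ {-3}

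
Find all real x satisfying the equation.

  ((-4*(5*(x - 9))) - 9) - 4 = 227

Step 1. [((-4*(5*(x - 9))) - 9) - 4 = 227] add 4: x sits inside (… - 4) ⇒ sub: (-4*(5*(x - 9))) - 9 = 231.
Step 2. [(-4*(5*(x - 9))) - 9 = 231] add 9: x sits inside (… - 9), so sub: -4*(5*(x - 9)) = 240.
Step 3. [-4*(5*(x - 9)) = 240] divide by the outer -4, so div: 5*(x - 9) = -60.
Step 4. [5*(x - 9) = -60] leading coefficient 5: divide by 5 ⇒ div: x - 9 = -12.
Step 5. [x - 9 = -12] peel the -9: add 9 from each side. So sub: x = -3.

Answer: x ∈ {-3}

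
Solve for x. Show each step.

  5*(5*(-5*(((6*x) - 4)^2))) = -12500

Step 1. [5*(5*(-5*(((6*x) - 4)^2))) = -12500] leading coefficient 5: divide by 5 ⇒ div: 5*(-5*(((6*x) - 4)^2)) = -2500.
Step 2. [5*(-5*(((6*x) - 4)^2)) = -2500] LHS = 5·(…); ÷5 both sides, so div: -5*(((6*x) - 4)^2) = -500.
Step 3. [-5*(((6*x) - 4)^2) = -500] -5 out front; divide by -5 ⇒ div: ((6*x) - 4)^2 = 100.
Step 4. [((6*x) - 4)^2 = 100] LHS squared, RHS 100 ≥ 0: apply √ (±) ⇒ sqrt: (6*x) - 4 = 10 or -10.
Step 5. [(6*x) - 4 = 10 or -10] add 4: x sits inside (… - 4) ⇒ sub: 6*x = 14 or -6.
Step 6. [6*x = 14 or -6] leading coefficient 6: divide by 6. So div: x = 7/3 or -1.

Answer: x ∈ {-1, 7/3}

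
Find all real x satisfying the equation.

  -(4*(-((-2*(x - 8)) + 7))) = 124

Step 1. [-(4*(-((-2*(x - 8)) + 7))) = 124] LHS negated; negate both sides ⇒ neg: 4*(-((-2*(x - 8)) + 7)) = -124.
Step 2. [4*(-((-2*(x - 8)) + 7)) = -124] 4 out front; divide by 4. So div: -((-2*(x - 8)) + 7) = -31.
Step 3. [-((-2*(x - 8)) + 7) = -31] flip signs both sides, so neg: (-2*(x - 8)) + 7 = 31.
Step 4. [(-2*(x - 8)) + 7 = 31] +7 is outermost — subtract 7 both sides. So sub: -2*(x - 8) = 24.
Step 5. [-2*(x - 8) = 24] divide by the outer -2. So div: x - 8 = -12.
Step 6. [x - 8 = -12] -8 is outermost — add 8 both sides ⇒ sub: x = -4.

Answer: x ∈ {-4}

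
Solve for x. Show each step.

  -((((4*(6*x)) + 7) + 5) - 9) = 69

Step 1. [-((((4*(6*x)) + 7) + 5) - 9) = 69] leading − — multiply by −1 ⇒ neg: (((4*(6*x)) + 7) + 5) - 9 = -69.
Step 2. [(((4*(6*x)) + 7) + 5) - 9 = -69] 9 comes off first (add 9). So sub: ((4*(6*x)) + 7) + 5 = -60.
Step 3. [((4*(6*x)) + 7) + 5 = -60] +5 is outermost — subtract 5 both sides ⇒ sub: (4*(6*x)) + 7 = -65.
Step 4. [(4*(6*x)) + 7 = -65] 7 comes off first (subtract 7), so sub: 4*(6*x) = -72.
Step 5. [4*(6*x) = -72] leading coefficient 4: divide by 4, so div: 6*x = -18.
Step 6. [6*x = -18] LHS = 6·(…); ÷6 both sides, so div: x = -3.

Answer: x ∈ {-3}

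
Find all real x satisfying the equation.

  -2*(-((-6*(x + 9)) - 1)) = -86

Step 1. [-2*(-((-6*(x + 9)) - 1)) = -86] leading coefficient -2: divide by -2 ⇒ div: -((-6*(x + 9)) - 1) = 43.
Step 2. [-((-6*(x + 9)) - 1) = 43] flip signs both sides. So neg: (-6*(x + 9)) - 1 = -43.
Step 3. [(-6*(x + 9)) - 1 = -43] the outer -1 inverts by adding 1 ⇒ sub: -6*(x + 9) = -42.
Step 4. [-6*(x + 9) = -42] -6·(inner) — divide through by -6, so div: x + 9 = 7.
Step 5. [x + 9 = 7] +9 is outermost — subtract 9 both sides, so sub: x = -2.

Answer: x ∈ {-2}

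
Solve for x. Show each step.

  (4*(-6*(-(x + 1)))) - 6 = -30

Step 1. [(4*(-6*(-(x + 1)))) - 6 = -30] -6 is outermost — add 6 both sides, so sub: 4*(-6*(-(x + 1))) = -24.
Step 2. [4*(-6*(-(x + 1))) = -24] 4 out front; divide by 4, so div: -6*(-(x + 1)) = -6.
Step 3. [-6*(-(x + 1)) = -6] divide by the outer -6 ⇒ div: -(x + 1) = 1.
Step 4. [-(x + 1) = 1] leading − — multiply by −1. So neg: x + 1 = -1.
Step 5. [x + 1 = -1] +1 is outermost — subtract 1 both sides ⇒ sub: x = -2.

Answer: x ∈ {-2}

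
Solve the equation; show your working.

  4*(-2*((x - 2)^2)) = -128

Step 1. [4*(-2*((x - 2)^2)) = -128] 4·(inner) — divide through by 4. So div: -2*((x - 2)^2) = -32.
Step 2. [-2*((x - 2)^2) = -32] leading coefficient -2: divide by -2. So div: (x - 2)^2 = 16.
Step 3. [(x - 2)^2 = 16] LHS squared, RHS 16 ≥ 0: apply √ (±). So sqrt: x - 2 = 4 or -4.
Step 4. [x - 2 = 4 or -4] add 2: x sits inside (… - 2), so sub: x = 6 or -2.

Answer: x ∈ {-2, 6}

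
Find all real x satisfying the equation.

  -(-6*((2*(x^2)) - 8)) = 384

Step 1. [-(-6*((2*(x^2)) - 8)) = 384] leading − — multiply by −1. So neg: -6*((2*(x^2)) - 8) = -384.
Step 2. [-6*((2*(x^2)) - 8) = -384] divide by the outer -6. So div: (2*(x^2)) - 8 = 64.
Step 3. [(2*(x^2)) - 8 = 64] 2 divides every term; factor it out ⇒ factor: (x^2) - 4 = 32.
Step 4. [(x^2) - 4 = 32] -4 is outermost — add 4 both sides, so sub: x^2 = 36.
Step 5. [x^2 = 36] 36 ≥ 0, LHS is (·)² — take ±√ ⇒ sqrt: x = 6 or -6.

Answer: x ∈ {-6, 6}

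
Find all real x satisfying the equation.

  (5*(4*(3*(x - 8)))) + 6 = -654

Step 1. [(5*(4*(3*(x - 8)))) + 6 = -654] the outer +6 inverts by subtracting 6 ⇒ sub: 5*(4*(3*(x - 8))) = -660.
Step 2. [5*(4*(3*(x - 8))) = -660] divide by the outer 5. So div: 4*(3*(x - 8)) = -132.
Step 3. [4*(3*(x - 8)) = -132] LHS = 4·(…); ÷4 both sides ⇒ div: 3*(x - 8) = -33.
Step 4. [3*(x - 8) = -33] 3·(inner) — divide through by 3 ⇒ div: x - 8 = -11.
Step 5. [x - 8 = -11] the outer -8 inverts by adding 8, so sub: x = -3.

Answer: x ∈ {-3}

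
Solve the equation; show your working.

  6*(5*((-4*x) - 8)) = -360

Step 1. [6*(5*((-4*x) - 8)) = -360] leading coefficient 6: divide by 6, so div: 5*((-4*x) - 8) = -60.
Step 2. [5*((-4*x) - 8) = -60] 5·(inner) — divide through by 5 ⇒ div: (-4*x) - 8 = -12.
Step 3. [(-4*x) - 8 = -12] 8 comes off first (add 8), so sub: -4*x = -4.
Step 4. [-4*x = -4] LHS = -4·(…); ÷-4 both sides, so div: x = 1.

Answer: x ∈ {1}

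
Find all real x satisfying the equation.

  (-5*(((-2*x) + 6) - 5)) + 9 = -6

Step 1. [(-5*(((-2*x) + 6) - 5)) + 9 = -6] subtract 9: x sits inside (… + 9), so sub: -5*(((-2*x) + 6) - 5) = -15.
Step 2. [-5*(((-2*x) + 6) - 5) = -15] -5·(inner) — divide through by -5 ⇒ div: ((-2*x) + 6) - 5 = 3.
Step 3. [((-2*x) + 6) - 5 = 3] the outer -5 inverts by adding 5, so sub: (-2*x) + 6 = 8.
Step 4. [(-2*x) + 6 = 8] the outer +6 inverts by subtracting 6, so sub: -2*x = 2.
Step 5. [-2*x = 2] -2·(inner) — divide through by -2. So div: x = -1.

Answer: x ∈ {-1}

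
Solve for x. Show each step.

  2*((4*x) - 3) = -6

Step 1. [2*((4*x) - 3) = -6] divide by the outer 2 ⇒ div: (4*x) - 3 = -3.
Step 2. [(4*x) - 3 = -3] the outer -3 inverts by adding 3. So sub: 4*x = 0.
Step 3. [4*x = 0] 4 out front; divide by 4 ⇒ div: x = 0.

Answer: x ∈ {0}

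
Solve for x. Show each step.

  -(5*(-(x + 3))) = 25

Step 1. [-(5*(-(x + 3))) = 25] flip signs both sides, so neg: 5*(-(x + 3)) = -25.
Step 2. [5*(-(x + 3)) = -25] 5·(inner) — divide through by 5. So div: -(x + 3) = -5.
Step 3. [-(x + 3) = -5] leading − — multiply by −1, so neg: x + 3 = 5.
Step 4. [x + 3 = 5] +3 is outermost — subtract 3 both sides, so sub: x = 2.

Answer: x ∈ {2}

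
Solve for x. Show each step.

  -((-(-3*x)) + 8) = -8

Step 1. [-((-(-3*x)) + 8) = -8] flip signs both sides ⇒ neg: (-(-3*x)) + 8 = 8.
Step 2. [(-(-3*x)) + 8 = 8] 8 comes off first (subtract 8), so sub: -(-3*x) = 0.
Step 3. [-(-3*x) = 0] flip signs both sides. So neg: -3*x = 0.
Step 4. [-3*x = 0] divide by the outer -3, so div: x = 0.

Answer: x ∈ {0}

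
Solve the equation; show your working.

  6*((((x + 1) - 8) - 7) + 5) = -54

Step 1. [6*((((x + 1) - 8) - 7) + 5) = -54] leading coefficient 6: divide by 6, so div: (((x + 1) - 8) - 7) + 5 = -9.
Step 2. [(((x + 1) - 8) - 7) + 5 = -9] peel the +5: subtract 5 from each side ⇒ sub: ((x + 1) - 8) - 7 = -14.
Step 3. [((x + 1) - 8) - 7 = -14] peel the -7: add 7 from each side, so sub: (x + 1) - 8 = -7.
Step 4. [(x + 1) - 8 = -7] add 8: x sits inside (… - 8) ⇒ sub: x + 1 = 1.
Step 5. [x + 1 = 1] 1 comes off first (subtract 1) ⇒ sub: x = 0.

Answer: x ∈ {0}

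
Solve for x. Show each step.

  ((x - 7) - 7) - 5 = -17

Step 1. [((x - 7) - 7) - 5 = -17] 5 comes off first (add 5) ⇒ sub: (x - 7) - 7 = -12.
Step 2. [(x - 7) - 7 = -12] peel the -7: add 7 from each side. So sub: x - 7 = -5.
Step 3. [x - 7 = -5] add 7: x sits inside (… - 7), so sub: x = 2.

Answer: x ∈ {2}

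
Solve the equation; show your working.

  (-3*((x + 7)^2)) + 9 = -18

Step 1. [(-3*((x + 7)^2)) + 9 = -18] subtract 9: x sits inside (… + 9) ⇒ sub: -3*((x + 7)^2) = -27.
Step 2. [-3*((x + 7)^2) = -27] divide by the outer -3, so div: (x + 7)^2 = 9.
Step 3. [(x + 7)^2 = 9] 9 ≥ 0, LHS is (·)² — take ±√ ⇒ sqrt: x + 7 = 3 or -3.
Step 4. [x + 7 = 3 or -3] +7 is outermost — subtract 7 both sides ⇒ sub: x = -4 or -10.

Answer: x ∈ {-10, -4}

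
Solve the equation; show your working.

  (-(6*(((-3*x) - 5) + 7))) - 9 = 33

Step 1. [(-(6*(((-3*x) - 5) + 7))) - 9 = 33] -9 is outermost — add 9 both sides, so sub: -(6*(((-3*x) - 5) + 7)) = 42.
Step 2. [-(6*(((-3*x) - 5) + 7)) = 42] leading − — multiply by −1. So neg: 6*(((-3*x) - 5) + 7) = -42.
Step 3. [6*(((-3*x) - 5) + 7) = -42] LHS = 6·(…); ÷6 both sides ⇒ div: ((-3*x) - 5) + 7 = -7.
Step 4. [((-3*x) - 5) + 7 = -7] peel the +7: subtract 7 from each side. So sub: (-3*x) - 5 = -14.
Step 5. [(-3*x) - 5 = -14] peel the -5: add 5 from each side, so sub: -3*x = -9.
Step 6. [-3*x = -9] divide by the outer -3. So div: x = 3.

Answer: x ∈ {3}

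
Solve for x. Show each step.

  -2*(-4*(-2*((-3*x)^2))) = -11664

Step 1. [-2*(-4*(-2*((-3*x)^2))) = -11664] leading coefficient -2: divide by -2 ⇒ div: -4*(-2*((-3*x)^2)) = 5832.
Step 2. [-4*(-2*((-3*x)^2)) = 5832] LHS = -4·(…); ÷-4 both sides. So div: -2*((-3*x)^2) = -1458.
Step 3. [-2*((-3*x)^2) = -1458] -2 out front; divide by -2 ⇒ div: (-3*x)^2 = 729.
Step 4. [(-3*x)^2 = 729] LHS squared, RHS 729 ≥ 0: apply √ (±), so sqrt: -3*x = 27 or -27.
Step 5. [-3*x = 27 or -27] divide by the outer -3. So div: x = -9 or 9.

Answer: x ∈ {-9, 9}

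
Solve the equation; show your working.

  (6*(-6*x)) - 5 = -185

Step 1. [(6*(-6*x)) - 5 = -185] peel the -5: add 5 from each side ⇒ sub: 6*(-6*x) = -180.
Step 2. [6*(-6*x) = -180] leading coefficient 6: divide by 6, so div: -6*x = -30.
Step 3. [-6*x = -30] leading coefficient -6: divide by -6 ⇒ div: x = 5.

Answer: x ∈ {5}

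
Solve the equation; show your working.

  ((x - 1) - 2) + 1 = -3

Step 1. [((x - 1) - 2) + 1 = -3] +1 is outermost — subtract 1 both sides, so sub: (x - 1) - 2 = -4.
Step 2. [(x - 1) - 2 = -4] 2 comes off first (add 2), so sub: x - 1 = -2.
Step 3. [x - 1 = -2] peel the -1: add 1 from each side. So sub: x = -1.

Answer: x ∈ {-1}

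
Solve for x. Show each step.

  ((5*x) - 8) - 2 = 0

Step 1. [((5*x) - 8) - 2 = 0] add 2: x sits inside (… - 2) ⇒ sub: (5*x) - 8 = 2.
Step 2. [(5*x) - 8 = 2] -8 is outermost — add 8 both sides ⇒ sub: 5*x = 10.
Step 3. [5*x = 10] 5·(inner) — divide through by 5. So div: x = 2.

Answer: x ∈ {2}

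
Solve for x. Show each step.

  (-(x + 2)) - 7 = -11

Step 1. [(-(x + 2)) - 7 = -11] 7 comes off first (add 7), so sub: -(x + 2) = -4.
Step 2. [-(x + 2) = -4] leading − — multiply by −1. So neg: x + 2 = 4.
Step 3. [x + 2 = 4] +2 is outermost — subtract 2 both sides. So sub: x = 2.

Answer: x ∈ {2}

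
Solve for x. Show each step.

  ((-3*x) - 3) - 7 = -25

Step 1. [((-3*x) - 3) - 7 = -25] peel the -7: add 7 from each side. So sub: (-3*x) - 3 = -18.
Step 2. [(-3*x) - 3 = -18] add 3: x sits inside (… - 3), so sub: -3*x = -15.
Step 3. [-3*x = -15] -3 out front; divide by -3, so div: x = 5.

Answer: x ∈ {5}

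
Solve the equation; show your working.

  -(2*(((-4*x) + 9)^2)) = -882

Step 1. [-(2*(((-4*x) + 9)^2)) = -882] flip signs both sides ⇒ neg: 2*(((-4*x) + 9)^2) = 882.
Step 2. [2*(((-4*x) + 9)^2) = 882] leading coefficient 2: divide by 2. So div: ((-4*x) + 9)^2 = 441.
Step 3. [((-4*x) + 9)^2 = 441] √ both sides: 441 ≥ 0 gives two branches ⇒ sqrt: (-4*x) + 9 = 21 or -21.
Step 4. [(-4*x) + 9 = 21 or -21] +9 is outermost — subtract 9 both sides. So sub: -4*x = 12 or -30.
Step 5. [-4*x = 12 or -30] -4 out front; divide by -4 ⇒ div: x = -3 or 15/2.

Answer: x ∈ {-3, 15/2}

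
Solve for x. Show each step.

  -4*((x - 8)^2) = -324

Step 1. [-4*((x - 8)^2) = -324] LHS = -4·(…); ÷-4 both sides, so div: (x - 8)^2 = 81.
Step 2. [(x - 8)^2 = 81] √ both sides: 81 ≥ 0 gives two branches. So sqrt: x - 8 = 9 or -9.
Step 3. [x - 8 = 9 or -9] add 8: x sits inside (… - 8). So sub: x = 17 or -1.

Answer: x ∈ {-1, 17}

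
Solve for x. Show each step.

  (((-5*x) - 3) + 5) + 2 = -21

Step 1. [(((-5*x) - 3) + 5) + 2 = -21] peel the +2: subtract 2 from each side. So sub: ((-5*x) - 3) + 5 = -23.
Step 2. [((-5*x) - 3) + 5 = -23] subtract 5: x sits inside (… + 5) ⇒ sub: (-5*x) - 3 = -28.
Step 3. [(-5*x) - 3 = -28] the outer -3 inverts by adding 3 ⇒ sub: -5*x = -25.
Step 4. [-5*x = -25] LHS = -5·(…); ÷-5 both sides. So div: x = 5.

Answer: x ∈ {5}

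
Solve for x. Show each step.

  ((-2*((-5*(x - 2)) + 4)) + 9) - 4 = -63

Step 1. [((-2*((-5*(x - 2)) + 4)) + 9) - 4 = -63] peel the -4: add 4 from each side, so sub: (-2*((-5*(x - 2)) + 4)) + 9 = -59.
Step 2. [(-2*((-5*(x - 2)) + 4)) + 9 = -59] peel the +9: subtract 9 from each side. So sub: -2*((-5*(x - 2)) + 4) = -68.
Step 3. [-2*((-5*(x - 2)) + 4) = -68] leading coefficient -2: divide by -2. So div: (-5*(x - 2)) + 4 = 34.
Step 4. [(-5*(x - 2)) + 4 = 34] subtract 4: x sits inside (… + 4), so sub: -5*(x - 2) = 30.
Step 5. [-5*(x - 2) = 30] -5 out front; divide by -5 ⇒ div: x - 2 = -6.
Step 6. [x - 2 = -6] add 2: x sits inside (… - 2) ⇒ sub: x = -4.

Answer: x ∈ {-4}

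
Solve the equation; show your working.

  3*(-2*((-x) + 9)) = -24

Step 1. [3*(-2*((-x) + 9)) = -24] 3 out front; divide by 3. So div: -2*((-x) + 9) = -8.
Step 2. [-2*((-x) + 9) = -8] -2 out front; divide by -2, so div: (-x) + 9 = 4.
Step 3. [(-x) + 9 = 4] peel the +9: subtract 9 from each side. So sub: -x = -5.
Step 4. [-x = -5] LHS negated; negate both sides. So neg: x = 5.

Answer: x ∈ {5}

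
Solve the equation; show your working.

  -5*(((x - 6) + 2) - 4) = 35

Step 1. [-5*(((x - 6) + 2) - 4) = 35] -5·(inner) — divide through by -5, so div: ((x - 6) + 2) - 4 = -7.
Step 2. [((x - 6) + 2) - 4 = -7] add 4: x sits inside (… - 4). So sub: (x - 6) + 2 = -3.
Step 3. [(x - 6) + 2 = -3] 2 comes off first (subtract 2) ⇒ sub: x - 6 = -5.
Step 4. [x - 6 = -5] peel the -6: add 6 from each side ⇒ sub: x = 1.

Answer: x ∈ {1}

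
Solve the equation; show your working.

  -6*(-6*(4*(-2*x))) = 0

Step 1. [-6*(-6*(4*(-2*x))) = 0] -6 out front; divide by -6 ⇒ div: -6*(4*(-2*x)) = 0.
Step 2. [-6*(4*(-2*x)) = 0] -6 out front; divide by -6. So div: 4*(-2*x) = 0.
Step 3. [4*(-2*x) = 0] leading coefficient 4: divide by 4, so div: -2*x = 0.
Step 4. [-2*x = 0] -2 out front; divide by -2 ⇒ div: x = 0.

Answer: x ∈ {0}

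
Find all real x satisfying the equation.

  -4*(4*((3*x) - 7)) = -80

Step 1. [-4*(4*((3*x) - 7)) = -80] -4·(inner) — divide through by -4, so div: 4*((3*x) - 7) = 20.
Step 2. [4*((3*x) - 7) = 20] LHS = 4·(…); ÷4 both sides. So div: (3*x) - 7 = 5.
Step 3. [(3*x) - 7 = 5] the outer -7 inverts by adding 7 ⇒ sub: 3*x = 12.
Step 4. [3*x = 12] 3 out front; divide by 3. So div: x = 4.

Answer: x ∈ {4}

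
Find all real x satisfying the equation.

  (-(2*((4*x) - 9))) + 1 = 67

Step 1. [(-(2*((4*x) - 9))) + 1 = 67] the outer +1 inverts by subtracting 1, so sub: -(2*((4*x) - 9)) = 66.
Step 2. [-(2*((4*x) - 9)) = 66] leading − — multiply by −1, so neg: 2*((4*x) - 9) = -66.
Step 3. [2*((4*x) - 9) = -66] 2 out front; divide by 2 ⇒ div: (4*x) - 9 = -33.
Step 4. [(4*x) - 9 = -33] peel the -9: add 9 from each side ⇒ sub: 4*x = -24.
Step 5. [4*x = -24] 4 out front; divide by 4. So div: x = -6.

Answer: x ∈ {-6}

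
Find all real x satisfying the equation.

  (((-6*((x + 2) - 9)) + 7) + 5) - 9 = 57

Step 1. [(((-6*((x + 2) - 9)) + 7) + 5) - 9 = 57] 9 comes off first (add 9) ⇒ sub: ((-6*((x + 2) - 9)) + 7) + 5 = 66.
Step 2. [((-6*((x + 2) - 9)) + 7) + 5 = 66] +5 is outermost — subtract 5 both sides, so sub: (-6*((x + 2) - 9)) + 7 = 61.
Step 3. [(-6*((x + 2) - 9)) + 7 = 61] the outer +7 inverts by subtracting 7. So sub: -6*((x + 2) - 9) = 54.
Step 4. [-6*((x + 2) - 9) = 54] -6 out front; divide by -6. So div: (x + 2) - 9 = -9.
Step 5. [(x + 2) - 9 = -9] 9 comes off first (add 9) ⇒ sub: x + 2 = 0.
Step 6. [x + 2 = 0] 2 comes off first (subtract 2). So sub: x = -2.

Answer: x ∈ {-2}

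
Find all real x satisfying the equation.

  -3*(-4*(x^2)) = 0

Step 1. [-3*(-4*(x^2)) = 0] LHS = -3·(…); ÷-3 both sides ⇒ div: -4*(x^2) = 0.
Step 2. [-4*(x^2) = 0] divide by the outer -4 ⇒ div: x^2 = 0.
Step 3. [x^2 = 0] LHS squared, RHS 0 ≥ 0: apply √ (±). So sqrt: x = 0.

Answer: x ∈ {0}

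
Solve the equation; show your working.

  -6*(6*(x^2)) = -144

Step 1. [-6*(6*(x^2)) = -144] -6·(inner) — divide through by -6 ⇒ div: 6*(x^2) = 24.
Step 2. [6*(x^2) = 24] divide by the outer 6. So div: x^2 = 4.
Step 3. [x^2 = 4] √ both sides: 4 ≥ 0 gives two branches ⇒ sqrt: x = 2 or -2.

Answer: x ∈ {-2, 2}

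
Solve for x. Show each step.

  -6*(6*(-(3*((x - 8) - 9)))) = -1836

Step 1. [-6*(6*(-(3*((x - 8) - 9)))) = -1836] leading coefficient -6: divide by -6 ⇒ div: 6*(-(3*((x - 8) - 9))) = 306.
Step 2. [6*(-(3*((x - 8) - 9))) = 306] divide by the outer 6, so div: -(3*((x - 8) - 9)) = 51.
Step 3. [-(3*((x - 8) - 9)) = 51] leading − — multiply by −1, so neg: 3*((x - 8) - 9) = -51.
Step 4. [3*((x - 8) - 9) = -51] 3·(inner) — divide through by 3 ⇒ div: (x - 8) - 9 = -17.
Step 5. [(x - 8) - 9 = -17] peel the -9: add 9 from each side ⇒ sub: x - 8 = -8.
Step 6. [x - 8 = -8] peel the -8: add 8 from each side ⇒ sub: x = 0.

Answer: x ∈ {0}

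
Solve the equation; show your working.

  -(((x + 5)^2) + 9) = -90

Step 1. [-(((x + 5)^2) + 9) = -90] leading − — multiply by −1 ⇒ neg: ((x + 5)^2) + 9 = 90.
Step 2. [((x + 5)^2) + 9 = 90] 9 comes off first (subtract 9). So sub: (x + 5)^2 = 81.
Step 3. [(x + 5)^2 = 81] √ both sides: 81 ≥ 0 gives two branches. So sqrt: x + 5 = 9 or -9.
Step 4. [x + 5 = 9 or -9] +5 is outermost — subtract 5 both sides ⇒ sub: x = 4 or -14.

Answer: x ∈ {-14, 4}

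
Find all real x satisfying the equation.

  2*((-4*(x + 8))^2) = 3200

Step 1. [2*((-4*(x + 8))^2) = 3200] 2·(inner) — divide through by 2 ⇒ div: (-4*(x + 8))^2 = 1600.
Step 2. [(-4*(x + 8))^2 = 1600] LHS squared, RHS 1600 ≥ 0: apply √ (±) ⇒ sqrt: -4*(x + 8) = 40 or -40.
Step 3. [-4*(x + 8) = 40 or -40] LHS = -4·(…); ÷-4 both sides ⇒ div: x + 8 = -10 or 10.
Step 4. [x + 8 = -10 or 10] 8 comes off first (subtract 8). So sub: x = -18 or 2.

Answer: x ∈ {-18, 2}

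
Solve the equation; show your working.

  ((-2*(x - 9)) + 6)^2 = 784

Step 1. [((-2*(x - 9)) + 6)^2 = 784] LHS squared, RHS 784 ≥ 0: apply √ (±) ⇒ sqrt: (-2*(x - 9)) + 6 = 28 or -28.
Step 2. [(-2*(x - 9)) + 6 = 28 or -28] -2 | LHS and -2 | 28 or -28: pull -2 out. So factor: (x - 9) - 3 = -14 or 14.
Step 3. [(x - 9) - 3 = -14 or 14] 3 comes off first (add 3), so sub: x - 9 = -11 or 17.
Step 4. [x - 9 = -11 or 17] add 9: x sits inside (… - 9) ⇒ sub: x = -2 or 26.

Answer: x ∈ {-2, 26}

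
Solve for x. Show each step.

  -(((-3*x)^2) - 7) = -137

Step 1. [-(((-3*x)^2) - 7) = -137] flip signs both sides, so neg: ((-3*x)^2) - 7 = 137.
Step 2. [((-3*x)^2) - 7 = 137] peel the -7: add 7 from each side. So sub: (-3*x)^2 = 144.
Step 3. [(-3*x)^2 = 144] 144 ≥ 0, LHS is (·)² — take ±√. So sqrt: -3*x = 12 or -12.
Step 4. [-3*x = 12 or -12] -3 out front; divide by -3, so div: x = -4 or 4.

Answer: x ∈ {-4, 4}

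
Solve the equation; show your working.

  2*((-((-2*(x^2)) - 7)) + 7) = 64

Step 1. [2*((-((-2*(x^2)) - 7)) + 7) = 64] 2·(inner) — divide through by 2 ⇒ div: (-((-2*(x^2)) - 7)) + 7 = 32.
Step 2. [(-((-2*(x^2)) - 7)) + 7 = 32] 7 comes off first (subtract 7) ⇒ sub: -((-2*(x^2)) - 7) = 25.
Step 3. [-((-2*(x^2)) - 7) = 25] LHS negated; negate both sides, so neg: (-2*(x^2)) - 7 = -25.
Step 4. [(-2*(x^2)) - 7 = -25] 7 comes off first (add 7), so sub: -2*(x^2) = -18.
Step 5. [-2*(x^2) = -18] -2·(inner) — divide through by -2. So div: x^2 = 9.
Step 6. [x^2 = 9] LHS squared, RHS 9 ≥ 0: apply √ (±) ⇒ sqrt: x = 3 or -3.

Answer: x ∈ {-3, 3}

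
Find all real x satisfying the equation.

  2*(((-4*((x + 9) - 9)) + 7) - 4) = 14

Step 1. [2*(((-4*((x + 9) - 9)) + 7) - 4) = 14] 2 out front; divide by 2 ⇒ div: ((-4*((x + 9) - 9)) + 7) - 4 = 7.
Step 2. [((-4*((x + 9) - 9)) + 7) - 4 = 7] 4 comes off first (add 4). So sub: (-4*((x + 9) - 9)) + 7 = 11.
Step 3. [(-4*((x + 9) - 9)) + 7 = 11] 7 comes off first (subtract 7), so sub: -4*((x + 9) - 9) = 4.
Step 4. [-4*((x + 9) - 9) = 4] LHS = -4·(…); ÷-4 both sides, so div: (x + 9) - 9 = -1.
Step 5. [(x + 9) - 9 = -1] -9 is outermost — add 9 both sides ⇒ sub: x + 9 = 8.
Step 6. [x + 9 = 8] the outer +9 inverts by subtracting 9. So sub: x = -1.

Answer: x ∈ {-1}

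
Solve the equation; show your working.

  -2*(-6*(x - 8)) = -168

Step 1. [-2*(-6*(x - 8)) = -168] LHS = -2·(…); ÷-2 both sides. So div: -6*(x - 8) = 84.
Step 2. [-6*(x - 8) = 84] leading coefficient -6: divide by -6 ⇒ div: x - 8 = -14.
Step 3. [x - 8 = -14] peel the -8: add 8 from each side, so sub: x = -6.

Answer: x ∈ {-6}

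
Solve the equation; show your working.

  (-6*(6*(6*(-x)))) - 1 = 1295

Step 1. [(-6*(6*(6*(-x)))) - 1 = 1295] the outer -1 inverts by adding 1, so sub: -6*(6*(6*(-x))) = 1296.
Step 2. [-6*(6*(6*(-x))) = 1296] LHS = -6·(…); ÷-6 both sides, so div: 6*(6*(-x)) = -216.
Step 3. [6*(6*(-x)) = -216] leading coefficient 6: divide by 6 ⇒ div: 6*(-x) = -36.
Step 4. [6*(-x) = -36] 6 out front; divide by 6, so div: -x = -6.
Step 5. [-x = -6] LHS negated; negate both sides. So neg: x = 6.

Answer: x ∈ {6}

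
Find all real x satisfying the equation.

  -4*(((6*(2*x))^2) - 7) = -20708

Step 1. [-4*(((6*(2*x))^2) - 7) = -20708] LHS = -4·(…); ÷-4 both sides. So div: ((6*(2*x))^2) - 7 = 5177.
Step 2. [((6*(2*x))^2) - 7 = 5177] -7 is outermost — add 7 both sides. So sub: (6*(2*x))^2 = 5184.
Step 3. [(6*(2*x))^2 = 5184] LHS squared, RHS 5184 ≥ 0: apply √ (±) ⇒ sqrt: 6*(2*x) = 72 or -72.
Step 4. [6*(2*x) = 72 or -72] 6·(inner) — divide through by 6 ⇒ div: 2*x = 12 or -12.
Step 5. [2*x = 12 or -12] 2 out front; divide by 2 ⇒ div: x = 6 or -6.

Answer: x ∈ {-6, 6}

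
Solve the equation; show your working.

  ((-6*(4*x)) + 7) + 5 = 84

Step 1. [((-6*(4*x)) + 7) + 5 = 84] 5 comes off first (subtract 5). So sub: (-6*(4*x)) + 7 = 79.
Step 2. [(-6*(4*x)) + 7 = 79] +7 is outermost — subtract 7 both sides ⇒ sub: -6*(4*x) = 72.
Step 3. [-6*(4*x) = 72] leading coefficient -6: divide by -6 ⇒ div: 4*x = -12.
Step 4. [4*x = -12] leading coefficient 4: divide by 4 ⇒ div: x = -3.

Answer: x ∈ {-3}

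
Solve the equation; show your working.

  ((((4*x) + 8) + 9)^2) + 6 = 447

Step 1. [((((4*x) + 8) + 9)^2) + 6 = 447] subtract 6: x sits inside (… + 6), so sub: (((4*x) + 8) + 9)^2 = 441.
Step 2. [(((4*x) + 8) + 9)^2 = 441] 441 ≥ 0, LHS is (·)² — take ±√, so sqrt: ((4*x) + 8) + 9 = 21 or -21.
Step 3. [((4*x) + 8) + 9 = 21 or -21] the outer +9 inverts by subtracting 9 ⇒ sub: (4*x) + 8 = 12 or -30.
Step 4. [(4*x) + 8 = 12 or -30] the outer +8 inverts by subtracting 8 ⇒ sub: 4*x = 4 or -38.
Step 5. [4*x = 4 or -38] 4·(inner) — divide through by 4 ⇒ div: x = 1 or -19/2.

Answer: x ∈ {-19/2, 1}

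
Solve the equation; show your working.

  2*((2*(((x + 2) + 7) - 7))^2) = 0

Step 1. [2*((2*(((x + 2) + 7) - 7))^2) = 0] LHS = 2·(…); ÷2 both sides. So div: (2*(((x + 2) + 7) - 7))^2 = 0.
Step 2. [(2*(((x + 2) + 7) - 7))^2 = 0] 0 ≥ 0, LHS is (·)² — take ±√. So sqrt: 2*(((x + 2) + 7) - 7) = 0.
Step 3. [2*(((x + 2) + 7) - 7) = 0] 2·(inner) — divide through by 2, so div: ((x + 2) + 7) - 7 = 0.
Step 4. [((x + 2) + 7) - 7 = 0] the outer -7 inverts by adding 7, so sub: (x + 2) + 7 = 7.
Step 5. [(x + 2) + 7 = 7] +7 is outermost — subtract 7 both sides. So sub: x + 2 = 0.
Step 6. [x + 2 = 0] 2 comes off first (subtract 2), so sub: x = -2.

Answer: x ∈ {-2}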